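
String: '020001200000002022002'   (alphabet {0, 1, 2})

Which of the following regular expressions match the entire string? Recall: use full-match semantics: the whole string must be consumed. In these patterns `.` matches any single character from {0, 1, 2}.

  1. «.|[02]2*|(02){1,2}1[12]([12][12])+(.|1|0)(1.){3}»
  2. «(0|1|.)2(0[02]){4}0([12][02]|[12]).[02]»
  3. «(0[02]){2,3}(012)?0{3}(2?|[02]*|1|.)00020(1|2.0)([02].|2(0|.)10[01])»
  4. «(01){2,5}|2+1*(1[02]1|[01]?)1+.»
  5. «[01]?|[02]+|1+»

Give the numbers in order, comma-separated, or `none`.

1 → no match
2 → no match
3 → match
4 → no match
5 → no match

3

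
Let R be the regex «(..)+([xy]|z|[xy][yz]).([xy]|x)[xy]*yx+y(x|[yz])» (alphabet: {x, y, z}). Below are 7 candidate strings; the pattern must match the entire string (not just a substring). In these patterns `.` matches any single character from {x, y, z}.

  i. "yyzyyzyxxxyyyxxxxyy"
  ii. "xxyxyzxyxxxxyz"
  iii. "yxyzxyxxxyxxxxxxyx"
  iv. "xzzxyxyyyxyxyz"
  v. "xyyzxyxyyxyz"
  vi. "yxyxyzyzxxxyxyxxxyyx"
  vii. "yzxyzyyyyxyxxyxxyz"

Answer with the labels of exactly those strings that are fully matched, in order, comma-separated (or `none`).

i → match
ii → match
iii → match
iv → match
v. "xyyzxyxyyxyz" → match
vi → no match
vii → match

i, ii, iii, iv, v, vii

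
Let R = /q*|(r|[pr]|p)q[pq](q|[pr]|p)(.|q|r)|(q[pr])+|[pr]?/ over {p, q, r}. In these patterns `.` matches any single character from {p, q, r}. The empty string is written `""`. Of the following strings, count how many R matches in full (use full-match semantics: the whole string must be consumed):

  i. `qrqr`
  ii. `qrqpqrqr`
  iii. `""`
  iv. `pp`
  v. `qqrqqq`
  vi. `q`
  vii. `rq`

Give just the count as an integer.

i → match
ii → match
iii → match
iv → no match
v → no match
vi → match
vii → no match
Total matched: 4

4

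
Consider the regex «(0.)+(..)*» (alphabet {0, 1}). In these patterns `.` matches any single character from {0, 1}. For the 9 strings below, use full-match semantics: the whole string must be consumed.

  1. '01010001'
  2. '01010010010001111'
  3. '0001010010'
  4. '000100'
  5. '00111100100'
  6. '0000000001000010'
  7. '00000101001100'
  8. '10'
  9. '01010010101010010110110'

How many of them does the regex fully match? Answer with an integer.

1 → match
2 → no match
3 → match
4 → match
5 → no match
6 → match
7 → match
8 → no match — must start with '0'
9 → no match
Total matched: 5

5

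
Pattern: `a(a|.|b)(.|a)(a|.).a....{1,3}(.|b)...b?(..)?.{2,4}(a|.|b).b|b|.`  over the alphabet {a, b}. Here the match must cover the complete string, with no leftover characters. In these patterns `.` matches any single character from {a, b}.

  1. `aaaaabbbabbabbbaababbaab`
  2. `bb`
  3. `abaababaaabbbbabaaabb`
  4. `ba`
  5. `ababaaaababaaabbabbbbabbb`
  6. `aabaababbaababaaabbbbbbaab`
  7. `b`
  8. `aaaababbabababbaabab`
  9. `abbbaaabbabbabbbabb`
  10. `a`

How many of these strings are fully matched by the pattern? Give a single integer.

1 → no match
2 → no match
3 → match
4 → no match
5 → match
6 → no match
7 → match
8 → match
9 → match
10 → match
Total matched: 6

6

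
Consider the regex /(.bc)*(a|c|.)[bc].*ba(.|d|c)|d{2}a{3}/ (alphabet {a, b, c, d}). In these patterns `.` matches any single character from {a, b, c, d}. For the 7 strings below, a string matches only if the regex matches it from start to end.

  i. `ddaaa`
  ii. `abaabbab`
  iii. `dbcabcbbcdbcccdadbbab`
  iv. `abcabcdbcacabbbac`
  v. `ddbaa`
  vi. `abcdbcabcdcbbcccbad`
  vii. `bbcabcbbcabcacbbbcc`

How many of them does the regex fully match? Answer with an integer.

5

i. `ddaaa` → match
ii. `abaabbab` → match
iii → match
iv → match
v. `ddbaa` → no match
vi → match
vii → no match
Total matched: 5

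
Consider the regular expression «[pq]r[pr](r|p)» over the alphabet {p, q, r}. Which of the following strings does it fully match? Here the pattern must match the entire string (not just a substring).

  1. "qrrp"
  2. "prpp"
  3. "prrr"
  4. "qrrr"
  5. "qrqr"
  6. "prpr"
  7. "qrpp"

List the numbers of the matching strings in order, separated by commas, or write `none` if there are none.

1 → match
2 → match
3 → match
4 → match
5 → no match
6 → match
7 → match

1, 2, 3, 4, 6, 7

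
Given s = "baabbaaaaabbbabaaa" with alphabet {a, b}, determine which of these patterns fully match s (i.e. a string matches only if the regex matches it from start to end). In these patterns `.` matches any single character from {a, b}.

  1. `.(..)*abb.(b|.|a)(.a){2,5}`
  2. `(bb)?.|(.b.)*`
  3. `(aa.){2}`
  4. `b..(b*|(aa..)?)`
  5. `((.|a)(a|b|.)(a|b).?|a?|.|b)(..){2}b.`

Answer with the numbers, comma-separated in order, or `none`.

1

1 → match
2 → no match
3 → no match — must start with "aa"
4 → no match
5 → no match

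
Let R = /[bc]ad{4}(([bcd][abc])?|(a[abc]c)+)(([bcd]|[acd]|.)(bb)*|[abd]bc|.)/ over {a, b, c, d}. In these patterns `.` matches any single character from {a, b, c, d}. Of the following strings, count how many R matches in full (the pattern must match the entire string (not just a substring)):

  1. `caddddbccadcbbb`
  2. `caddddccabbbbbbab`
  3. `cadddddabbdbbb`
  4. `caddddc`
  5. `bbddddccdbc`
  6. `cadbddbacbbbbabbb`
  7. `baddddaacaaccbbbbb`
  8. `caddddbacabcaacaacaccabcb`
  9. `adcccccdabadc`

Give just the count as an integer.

1

1 → no match
2 → no match
3 → no match
4 → match
5 → no match
6 → no match
7 → no match
8 → no match
9 → no match
Total matched: 1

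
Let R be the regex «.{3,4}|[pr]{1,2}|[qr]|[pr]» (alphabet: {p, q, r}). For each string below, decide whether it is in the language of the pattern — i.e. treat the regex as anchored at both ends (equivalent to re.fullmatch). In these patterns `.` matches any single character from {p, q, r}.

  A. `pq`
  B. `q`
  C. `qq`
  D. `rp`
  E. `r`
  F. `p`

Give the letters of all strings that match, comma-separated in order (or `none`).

B, D, E, F

A → no match
B → match
C → no match
D → match
E → match
F → match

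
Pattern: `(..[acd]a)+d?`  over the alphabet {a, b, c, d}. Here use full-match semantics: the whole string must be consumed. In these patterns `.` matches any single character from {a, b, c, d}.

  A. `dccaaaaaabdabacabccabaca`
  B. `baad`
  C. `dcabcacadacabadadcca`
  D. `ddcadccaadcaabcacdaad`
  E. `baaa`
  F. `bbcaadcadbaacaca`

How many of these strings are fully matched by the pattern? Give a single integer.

4

A → match
B. `baad` → no match
C → no match
D → match
E. `baaa` → match
F → match
Total matched: 4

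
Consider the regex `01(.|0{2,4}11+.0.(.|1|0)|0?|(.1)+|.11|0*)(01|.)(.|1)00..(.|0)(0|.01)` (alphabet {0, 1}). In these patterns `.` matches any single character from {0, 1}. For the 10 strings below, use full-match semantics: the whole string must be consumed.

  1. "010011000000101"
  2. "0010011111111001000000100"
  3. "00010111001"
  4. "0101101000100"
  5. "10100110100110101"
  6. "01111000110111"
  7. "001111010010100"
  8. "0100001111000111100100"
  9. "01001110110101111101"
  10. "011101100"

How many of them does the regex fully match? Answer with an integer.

1

1 → no match
2 → no match — must start with "01"
3 → no match — must start with "01"
4 → match
5 → no match — must start with "01"
6 → no match
7 → no match — must start with "01"
8 → no match
9 → no match
10 → no match
Total matched: 1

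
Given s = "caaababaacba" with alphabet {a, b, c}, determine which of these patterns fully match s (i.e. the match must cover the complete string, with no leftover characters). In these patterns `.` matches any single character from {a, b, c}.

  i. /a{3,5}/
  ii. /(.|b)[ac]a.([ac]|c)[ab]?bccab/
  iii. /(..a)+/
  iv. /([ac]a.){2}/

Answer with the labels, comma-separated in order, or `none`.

i → no match — must start with "a"
ii → no match — must end with "bccab"
iii → match
iv → no match

iii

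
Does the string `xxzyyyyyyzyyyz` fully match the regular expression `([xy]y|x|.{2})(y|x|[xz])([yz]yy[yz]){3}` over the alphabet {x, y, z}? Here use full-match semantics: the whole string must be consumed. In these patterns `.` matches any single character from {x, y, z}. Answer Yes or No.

Yes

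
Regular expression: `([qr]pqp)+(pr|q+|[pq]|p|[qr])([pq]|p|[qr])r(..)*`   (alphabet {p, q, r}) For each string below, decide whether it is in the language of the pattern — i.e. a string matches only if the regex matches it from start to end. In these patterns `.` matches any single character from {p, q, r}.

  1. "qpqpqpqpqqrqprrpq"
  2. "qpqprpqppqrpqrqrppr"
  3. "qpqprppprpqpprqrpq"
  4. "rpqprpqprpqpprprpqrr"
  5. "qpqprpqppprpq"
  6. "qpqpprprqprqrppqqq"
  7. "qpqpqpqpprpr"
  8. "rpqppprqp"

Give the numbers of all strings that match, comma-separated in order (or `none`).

1, 2, 4, 5, 6, 7, 8

1 → match
2 → match
3 → no match
4 → match
5 → match
6 → match
7 → match
8 → match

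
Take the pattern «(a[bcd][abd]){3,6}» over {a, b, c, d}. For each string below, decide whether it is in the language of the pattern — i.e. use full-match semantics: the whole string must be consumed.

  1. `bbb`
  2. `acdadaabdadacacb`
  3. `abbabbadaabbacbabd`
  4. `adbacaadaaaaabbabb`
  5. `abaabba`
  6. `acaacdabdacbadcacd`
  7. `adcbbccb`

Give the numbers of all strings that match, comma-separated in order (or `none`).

3

1. `bbb` → no match — must start with `a`
2 → no match
3 → match
4 → no match
5. `abaabba` → no match
6 → no match
7. `adcbbccb` → no match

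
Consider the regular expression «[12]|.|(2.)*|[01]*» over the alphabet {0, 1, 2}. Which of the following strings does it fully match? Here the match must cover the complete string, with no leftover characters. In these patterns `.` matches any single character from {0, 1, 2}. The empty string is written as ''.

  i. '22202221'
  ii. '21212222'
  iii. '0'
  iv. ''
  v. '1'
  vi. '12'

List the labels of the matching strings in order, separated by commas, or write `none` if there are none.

i → match
ii → match
iii → match
iv → match
v → match
vi → no match

i, ii, iii, iv, v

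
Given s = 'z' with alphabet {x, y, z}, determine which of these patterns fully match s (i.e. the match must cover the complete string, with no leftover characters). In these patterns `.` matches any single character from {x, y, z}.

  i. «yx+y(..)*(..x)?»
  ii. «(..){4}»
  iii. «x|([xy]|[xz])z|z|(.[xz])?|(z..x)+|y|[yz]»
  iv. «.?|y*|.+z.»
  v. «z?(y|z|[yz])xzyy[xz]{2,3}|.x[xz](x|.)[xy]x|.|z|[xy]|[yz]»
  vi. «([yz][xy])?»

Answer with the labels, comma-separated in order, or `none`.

i → no match — must start with 'yx'
ii → no match
iii → match
iv → match
v → match
vi → no match

iii, iv, v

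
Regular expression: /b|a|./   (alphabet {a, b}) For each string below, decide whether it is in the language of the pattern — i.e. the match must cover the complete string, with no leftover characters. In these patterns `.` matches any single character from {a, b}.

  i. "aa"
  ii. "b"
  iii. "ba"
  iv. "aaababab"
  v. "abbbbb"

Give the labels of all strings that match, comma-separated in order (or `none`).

ii

i. "aa" → no match
ii. "b" → match
iii. "ba" → no match
iv. "aaababab" → no match
v. "abbbbb" → no match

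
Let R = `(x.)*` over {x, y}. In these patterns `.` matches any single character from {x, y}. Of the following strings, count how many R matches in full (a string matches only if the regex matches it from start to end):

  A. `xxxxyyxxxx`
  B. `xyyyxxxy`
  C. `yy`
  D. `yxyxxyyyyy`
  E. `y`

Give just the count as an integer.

0

A → no match
B → no match
C → no match
D → no match
E → no match
Total matched: 0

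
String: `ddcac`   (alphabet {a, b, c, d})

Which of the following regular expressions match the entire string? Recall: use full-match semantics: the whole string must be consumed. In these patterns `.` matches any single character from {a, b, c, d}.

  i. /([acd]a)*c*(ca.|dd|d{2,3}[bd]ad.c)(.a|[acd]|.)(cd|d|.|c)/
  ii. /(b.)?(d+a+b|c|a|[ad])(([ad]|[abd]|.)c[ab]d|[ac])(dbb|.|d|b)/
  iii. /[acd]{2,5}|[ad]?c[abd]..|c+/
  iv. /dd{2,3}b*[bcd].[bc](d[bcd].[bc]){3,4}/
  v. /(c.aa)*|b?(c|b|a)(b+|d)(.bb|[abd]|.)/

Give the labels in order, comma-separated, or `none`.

i → match
ii → no match
iii → match
iv → no match
v → no match

i, iii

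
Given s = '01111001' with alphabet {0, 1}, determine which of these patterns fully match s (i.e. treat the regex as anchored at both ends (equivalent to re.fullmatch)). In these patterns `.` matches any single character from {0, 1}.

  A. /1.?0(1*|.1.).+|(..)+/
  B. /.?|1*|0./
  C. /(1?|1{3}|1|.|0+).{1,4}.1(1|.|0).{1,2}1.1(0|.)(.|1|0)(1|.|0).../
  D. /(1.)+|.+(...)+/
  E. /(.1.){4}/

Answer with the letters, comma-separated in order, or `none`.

A → match
B → no match
C → no match
D → match
E → no match

A, D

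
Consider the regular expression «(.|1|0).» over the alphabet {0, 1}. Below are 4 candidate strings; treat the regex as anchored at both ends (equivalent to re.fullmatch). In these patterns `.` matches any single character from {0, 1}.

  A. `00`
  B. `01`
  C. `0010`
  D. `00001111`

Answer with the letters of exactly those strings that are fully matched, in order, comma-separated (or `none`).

A → match
B → match
C → no match
D → no match

A, B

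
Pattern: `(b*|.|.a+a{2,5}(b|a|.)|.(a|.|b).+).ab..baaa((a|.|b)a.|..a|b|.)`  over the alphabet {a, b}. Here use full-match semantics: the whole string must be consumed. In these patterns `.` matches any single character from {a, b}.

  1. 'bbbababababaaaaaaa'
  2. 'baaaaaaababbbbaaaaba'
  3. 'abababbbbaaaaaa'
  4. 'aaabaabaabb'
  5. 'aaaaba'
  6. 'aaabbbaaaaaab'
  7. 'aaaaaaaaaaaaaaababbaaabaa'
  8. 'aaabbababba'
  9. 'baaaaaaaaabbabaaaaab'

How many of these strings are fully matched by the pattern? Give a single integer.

4

1 → no match
2 → match
3 → match
4 → no match
5 → no match
6 → no match
7 → match
8 → no match
9 → match
Total matched: 4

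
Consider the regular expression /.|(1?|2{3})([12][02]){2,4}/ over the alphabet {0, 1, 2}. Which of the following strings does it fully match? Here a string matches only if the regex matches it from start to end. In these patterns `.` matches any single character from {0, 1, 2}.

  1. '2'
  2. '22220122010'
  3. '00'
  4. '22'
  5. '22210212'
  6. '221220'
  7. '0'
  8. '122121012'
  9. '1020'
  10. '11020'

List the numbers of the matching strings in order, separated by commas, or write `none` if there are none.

1 → match
2 → match
3 → no match
4 → no match
5 → no match
6 → match
7 → match
8 → match
9 → match
10 → match

1, 2, 6, 7, 8, 9, 10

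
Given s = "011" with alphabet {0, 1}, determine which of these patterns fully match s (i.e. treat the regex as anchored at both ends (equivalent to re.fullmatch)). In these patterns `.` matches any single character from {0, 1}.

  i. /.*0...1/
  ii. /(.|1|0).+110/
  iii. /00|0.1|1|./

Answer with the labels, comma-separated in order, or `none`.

i → no match
ii → no match — must end with "110"
iii → match

iii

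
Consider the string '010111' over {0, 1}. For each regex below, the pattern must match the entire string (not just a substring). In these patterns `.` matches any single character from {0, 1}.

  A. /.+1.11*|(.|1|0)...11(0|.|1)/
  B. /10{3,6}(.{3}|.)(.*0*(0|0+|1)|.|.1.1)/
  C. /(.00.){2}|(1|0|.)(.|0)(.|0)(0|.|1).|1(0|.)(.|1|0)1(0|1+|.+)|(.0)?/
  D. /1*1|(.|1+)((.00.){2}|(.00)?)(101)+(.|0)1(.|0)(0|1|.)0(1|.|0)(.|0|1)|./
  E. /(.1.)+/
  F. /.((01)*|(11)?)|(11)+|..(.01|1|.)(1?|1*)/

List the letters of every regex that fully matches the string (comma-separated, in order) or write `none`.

A, E, F

A → match
B → no match — must start with '10'
C → no match
D → no match
E → match
F → match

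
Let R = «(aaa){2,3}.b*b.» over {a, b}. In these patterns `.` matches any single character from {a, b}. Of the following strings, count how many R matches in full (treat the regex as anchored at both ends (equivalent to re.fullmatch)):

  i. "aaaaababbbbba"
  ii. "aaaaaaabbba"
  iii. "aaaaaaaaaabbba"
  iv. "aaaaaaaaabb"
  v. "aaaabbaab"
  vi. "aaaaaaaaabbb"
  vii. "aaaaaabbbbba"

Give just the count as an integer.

i → no match
ii. "aaaaaaabbba" → match
iii → match
iv. "aaaaaaaaabb" → no match
v. "aaaabbaab" → no match
vi. "aaaaaaaaabbb" → match
vii. "aaaaaabbbbba" → match
Total matched: 4

4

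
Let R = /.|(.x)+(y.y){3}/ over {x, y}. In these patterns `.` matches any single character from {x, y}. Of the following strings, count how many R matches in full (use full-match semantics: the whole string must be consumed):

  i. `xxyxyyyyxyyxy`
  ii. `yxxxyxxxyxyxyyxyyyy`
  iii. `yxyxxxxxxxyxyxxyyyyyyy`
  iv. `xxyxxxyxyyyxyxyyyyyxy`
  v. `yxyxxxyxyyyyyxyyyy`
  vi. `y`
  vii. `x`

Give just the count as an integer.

4

i → match
ii → match
iii → no match
iv → no match
v → no match
vi → match
vii → match
Total matched: 4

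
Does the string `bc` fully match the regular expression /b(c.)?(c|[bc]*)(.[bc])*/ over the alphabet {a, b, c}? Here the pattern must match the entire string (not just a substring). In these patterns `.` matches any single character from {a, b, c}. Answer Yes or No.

Yes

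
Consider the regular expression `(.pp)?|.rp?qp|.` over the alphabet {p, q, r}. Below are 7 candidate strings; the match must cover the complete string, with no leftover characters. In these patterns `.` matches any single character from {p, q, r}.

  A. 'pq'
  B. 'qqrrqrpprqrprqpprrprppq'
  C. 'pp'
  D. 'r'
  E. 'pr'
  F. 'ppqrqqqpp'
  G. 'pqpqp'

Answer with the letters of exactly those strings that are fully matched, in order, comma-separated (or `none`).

D

A → no match
B → no match
C → no match
D → match
E → no match
F → no match
G → no match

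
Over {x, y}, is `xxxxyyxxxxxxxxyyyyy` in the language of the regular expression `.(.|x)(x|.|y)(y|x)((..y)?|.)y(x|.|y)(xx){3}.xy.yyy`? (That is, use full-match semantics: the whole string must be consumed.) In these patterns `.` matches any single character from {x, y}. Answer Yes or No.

Yes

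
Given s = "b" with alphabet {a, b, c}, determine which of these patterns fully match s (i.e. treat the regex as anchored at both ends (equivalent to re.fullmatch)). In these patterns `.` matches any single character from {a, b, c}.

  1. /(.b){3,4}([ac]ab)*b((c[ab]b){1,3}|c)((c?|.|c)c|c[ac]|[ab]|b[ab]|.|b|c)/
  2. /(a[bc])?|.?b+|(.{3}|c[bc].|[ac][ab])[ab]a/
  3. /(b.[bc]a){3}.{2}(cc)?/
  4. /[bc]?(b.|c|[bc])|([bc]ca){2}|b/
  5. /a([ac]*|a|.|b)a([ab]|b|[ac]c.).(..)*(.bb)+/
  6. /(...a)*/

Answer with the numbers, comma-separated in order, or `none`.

1 → no match
2 → match
3 → no match
4 → match
5 → no match — must start with "a"
6 → no match

2, 4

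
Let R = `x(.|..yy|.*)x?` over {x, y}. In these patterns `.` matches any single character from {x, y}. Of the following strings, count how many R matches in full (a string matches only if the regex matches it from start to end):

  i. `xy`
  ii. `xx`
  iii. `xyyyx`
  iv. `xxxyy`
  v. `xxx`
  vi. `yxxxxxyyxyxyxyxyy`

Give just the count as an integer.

i. `xy` → match
ii. `xx` → match
iii. `xyyyx` → match
iv. `xxxyy` → match
v. `xxx` → match
vi → no match — must start with `x`
Total matched: 5

5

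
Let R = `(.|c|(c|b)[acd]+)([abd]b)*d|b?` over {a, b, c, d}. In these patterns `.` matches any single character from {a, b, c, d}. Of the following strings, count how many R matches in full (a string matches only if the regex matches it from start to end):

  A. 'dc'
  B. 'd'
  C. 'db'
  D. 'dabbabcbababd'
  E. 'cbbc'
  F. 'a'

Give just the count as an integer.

0

A. 'dc' → no match
B. 'd' → no match
C. 'db' → no match
D → no match
E. 'cbbc' → no match
F. 'a' → no match
Total matched: 0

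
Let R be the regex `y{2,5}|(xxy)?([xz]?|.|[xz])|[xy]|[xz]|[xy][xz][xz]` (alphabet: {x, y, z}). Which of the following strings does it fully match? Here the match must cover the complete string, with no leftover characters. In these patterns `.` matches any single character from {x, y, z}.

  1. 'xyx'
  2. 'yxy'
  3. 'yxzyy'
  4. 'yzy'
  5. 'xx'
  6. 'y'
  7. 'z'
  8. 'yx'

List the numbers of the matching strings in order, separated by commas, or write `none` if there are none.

6, 7

1. 'xyx' → no match
2. 'yxy' → no match
3. 'yxzyy' → no match
4. 'yzy' → no match
5. 'xx' → no match
6. 'y' → match
7. 'z' → match
8. 'yx' → no match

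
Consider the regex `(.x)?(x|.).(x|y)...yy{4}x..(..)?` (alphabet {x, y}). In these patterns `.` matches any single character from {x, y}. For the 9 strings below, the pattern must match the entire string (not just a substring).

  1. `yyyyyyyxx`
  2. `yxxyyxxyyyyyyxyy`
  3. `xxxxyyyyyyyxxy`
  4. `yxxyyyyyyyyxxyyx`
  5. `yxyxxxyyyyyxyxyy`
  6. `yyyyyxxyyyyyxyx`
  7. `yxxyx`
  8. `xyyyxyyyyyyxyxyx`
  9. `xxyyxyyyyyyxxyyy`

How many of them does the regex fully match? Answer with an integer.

6

1 → no match
2 → match
3 → match
4 → match
5 → match
6 → no match
7 → no match
8 → match
9 → match
Total matched: 6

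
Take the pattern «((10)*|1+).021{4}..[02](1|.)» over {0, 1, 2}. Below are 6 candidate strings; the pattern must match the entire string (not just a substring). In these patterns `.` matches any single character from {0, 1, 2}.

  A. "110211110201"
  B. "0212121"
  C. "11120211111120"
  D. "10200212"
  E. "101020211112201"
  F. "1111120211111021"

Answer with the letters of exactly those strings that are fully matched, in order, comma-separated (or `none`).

A → match
B → no match
C → match
D → no match
E → match
F → match

A, C, E, F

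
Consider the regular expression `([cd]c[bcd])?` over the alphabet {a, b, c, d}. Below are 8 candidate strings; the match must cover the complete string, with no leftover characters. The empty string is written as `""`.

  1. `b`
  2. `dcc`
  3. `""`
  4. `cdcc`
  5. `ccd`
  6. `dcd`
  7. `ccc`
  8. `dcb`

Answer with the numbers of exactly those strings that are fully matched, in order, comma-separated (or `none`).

2, 3, 5, 6, 7, 8

1 → no match
2 → match
3 → match
4 → no match
5 → match
6 → match
7 → match
8 → match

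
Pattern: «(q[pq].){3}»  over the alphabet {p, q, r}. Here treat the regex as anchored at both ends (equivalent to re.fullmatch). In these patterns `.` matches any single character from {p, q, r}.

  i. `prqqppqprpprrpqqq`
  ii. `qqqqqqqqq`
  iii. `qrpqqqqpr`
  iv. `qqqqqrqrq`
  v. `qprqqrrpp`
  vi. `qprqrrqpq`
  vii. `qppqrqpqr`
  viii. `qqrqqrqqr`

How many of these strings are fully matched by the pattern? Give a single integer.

i → no match — must start with `q`
ii → match
iii → no match
iv → no match
v → no match
vi → no match
vii → no match
viii → match
Total matched: 2

2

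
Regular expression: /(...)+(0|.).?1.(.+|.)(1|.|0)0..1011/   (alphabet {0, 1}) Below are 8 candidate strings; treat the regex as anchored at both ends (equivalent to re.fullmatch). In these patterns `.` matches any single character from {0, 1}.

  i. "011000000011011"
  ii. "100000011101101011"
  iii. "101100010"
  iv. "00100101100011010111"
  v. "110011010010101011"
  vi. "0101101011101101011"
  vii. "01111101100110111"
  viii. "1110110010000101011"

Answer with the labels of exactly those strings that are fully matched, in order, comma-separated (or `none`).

v, viii

i → no match
ii → no match
iii. "101100010" → no match — must end with "1011"
iv → no match — must end with "1011"
v → match
vi → no match
vii → no match — must end with "1011"
viii → match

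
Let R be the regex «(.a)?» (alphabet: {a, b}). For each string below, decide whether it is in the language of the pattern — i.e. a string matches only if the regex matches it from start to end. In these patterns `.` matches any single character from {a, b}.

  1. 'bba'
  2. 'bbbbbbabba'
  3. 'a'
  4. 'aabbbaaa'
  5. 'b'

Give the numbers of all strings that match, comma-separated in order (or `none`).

none

1 → no match
2 → no match
3 → no match
4 → no match
5 → no match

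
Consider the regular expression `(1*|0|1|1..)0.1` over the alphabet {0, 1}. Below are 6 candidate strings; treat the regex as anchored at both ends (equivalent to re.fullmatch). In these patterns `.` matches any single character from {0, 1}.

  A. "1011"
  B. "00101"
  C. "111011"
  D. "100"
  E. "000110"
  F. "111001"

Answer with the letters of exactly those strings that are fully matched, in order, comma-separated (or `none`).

A, C, F

A → match
B → no match
C → match
D → no match — must end with "1"
E → no match — must end with "1"
F → match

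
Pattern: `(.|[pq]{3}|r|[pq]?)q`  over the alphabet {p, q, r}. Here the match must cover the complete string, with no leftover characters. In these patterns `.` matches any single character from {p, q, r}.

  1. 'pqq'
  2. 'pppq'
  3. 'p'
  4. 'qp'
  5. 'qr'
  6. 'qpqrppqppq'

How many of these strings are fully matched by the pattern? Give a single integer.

1. 'pqq' → no match
2. 'pppq' → match
3. 'p' → no match — must end with 'q'
4. 'qp' → no match — must end with 'q'
5. 'qr' → no match — must end with 'q'
6. 'qpqrppqppq' → no match
Total matched: 1

1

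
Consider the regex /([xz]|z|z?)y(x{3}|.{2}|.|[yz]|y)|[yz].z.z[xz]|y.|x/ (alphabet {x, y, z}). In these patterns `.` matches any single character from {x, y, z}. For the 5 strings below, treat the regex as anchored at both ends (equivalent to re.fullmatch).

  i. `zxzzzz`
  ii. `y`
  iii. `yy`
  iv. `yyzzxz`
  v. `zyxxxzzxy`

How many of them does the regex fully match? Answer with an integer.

2

i → match
ii → no match
iii → match
iv → no match
v → no match
Total matched: 2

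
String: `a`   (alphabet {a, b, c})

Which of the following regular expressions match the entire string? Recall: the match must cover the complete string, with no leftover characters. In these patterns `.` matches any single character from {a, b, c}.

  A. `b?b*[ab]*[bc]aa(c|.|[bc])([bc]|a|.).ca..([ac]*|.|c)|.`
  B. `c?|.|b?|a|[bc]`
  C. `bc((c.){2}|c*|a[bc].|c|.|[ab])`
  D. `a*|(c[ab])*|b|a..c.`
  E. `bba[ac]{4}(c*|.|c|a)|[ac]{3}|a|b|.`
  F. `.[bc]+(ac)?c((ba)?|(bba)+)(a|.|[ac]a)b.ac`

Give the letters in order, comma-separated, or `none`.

A → match
B → match
C → no match — must start with `bc`
D → match
E → match
F → no match — must end with `ac`

A, B, D, E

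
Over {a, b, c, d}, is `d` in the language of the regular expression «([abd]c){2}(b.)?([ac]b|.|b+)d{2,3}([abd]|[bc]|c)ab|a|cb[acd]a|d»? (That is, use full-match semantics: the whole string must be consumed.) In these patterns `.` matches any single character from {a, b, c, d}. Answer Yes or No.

Yes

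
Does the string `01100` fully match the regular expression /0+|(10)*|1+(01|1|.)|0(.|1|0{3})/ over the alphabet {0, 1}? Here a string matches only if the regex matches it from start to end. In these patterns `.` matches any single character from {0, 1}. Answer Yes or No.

No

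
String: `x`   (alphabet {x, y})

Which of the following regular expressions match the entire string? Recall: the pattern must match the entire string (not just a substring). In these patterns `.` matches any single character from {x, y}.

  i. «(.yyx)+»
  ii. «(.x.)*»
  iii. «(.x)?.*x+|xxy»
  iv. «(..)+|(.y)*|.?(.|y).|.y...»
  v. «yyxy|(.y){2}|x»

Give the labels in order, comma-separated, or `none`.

iii, v

i → no match — must end with `yyx`
ii → no match
iii → match
iv → no match
v → match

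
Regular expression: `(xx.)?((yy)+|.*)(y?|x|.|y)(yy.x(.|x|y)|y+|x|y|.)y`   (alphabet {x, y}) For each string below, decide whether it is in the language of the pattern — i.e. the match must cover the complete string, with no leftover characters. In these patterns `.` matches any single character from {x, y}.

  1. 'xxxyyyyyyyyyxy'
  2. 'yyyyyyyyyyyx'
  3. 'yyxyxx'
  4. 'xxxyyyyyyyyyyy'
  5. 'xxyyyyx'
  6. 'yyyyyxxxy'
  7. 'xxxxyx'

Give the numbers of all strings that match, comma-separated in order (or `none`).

1, 4, 6

1 → match
2 → no match — must end with 'y'
3 → no match — must end with 'y'
4 → match
5 → no match — must end with 'y'
6 → match
7 → no match — must end with 'y'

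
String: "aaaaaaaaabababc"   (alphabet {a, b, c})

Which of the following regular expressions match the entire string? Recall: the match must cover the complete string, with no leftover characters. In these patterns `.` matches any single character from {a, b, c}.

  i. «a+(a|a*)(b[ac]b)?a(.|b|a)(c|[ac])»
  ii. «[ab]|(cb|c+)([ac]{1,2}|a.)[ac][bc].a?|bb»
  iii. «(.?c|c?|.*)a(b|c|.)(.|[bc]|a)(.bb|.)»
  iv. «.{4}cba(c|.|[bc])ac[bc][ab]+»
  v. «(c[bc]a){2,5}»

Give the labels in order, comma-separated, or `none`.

i

i → match
ii → no match
iii → no match
iv → no match
v → no match — must start with "c"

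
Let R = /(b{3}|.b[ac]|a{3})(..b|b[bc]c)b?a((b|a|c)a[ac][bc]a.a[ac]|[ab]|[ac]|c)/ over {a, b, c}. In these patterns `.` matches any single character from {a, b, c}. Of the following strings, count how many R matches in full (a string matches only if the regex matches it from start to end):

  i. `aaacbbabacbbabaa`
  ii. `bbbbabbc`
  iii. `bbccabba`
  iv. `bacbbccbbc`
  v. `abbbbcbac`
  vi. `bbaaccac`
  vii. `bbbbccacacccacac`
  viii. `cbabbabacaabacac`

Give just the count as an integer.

i → no match
ii → no match
iii → no match
iv → no match
v → no match
vi → no match
vii → no match
viii → no match
Total matched: 0

0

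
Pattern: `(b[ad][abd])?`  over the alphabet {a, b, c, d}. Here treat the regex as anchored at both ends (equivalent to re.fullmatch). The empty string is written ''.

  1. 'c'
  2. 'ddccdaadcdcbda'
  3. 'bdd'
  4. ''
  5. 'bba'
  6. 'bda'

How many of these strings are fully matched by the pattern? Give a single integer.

3

1 → no match
2 → no match
3 → match
4 → match
5 → no match
6 → match
Total matched: 3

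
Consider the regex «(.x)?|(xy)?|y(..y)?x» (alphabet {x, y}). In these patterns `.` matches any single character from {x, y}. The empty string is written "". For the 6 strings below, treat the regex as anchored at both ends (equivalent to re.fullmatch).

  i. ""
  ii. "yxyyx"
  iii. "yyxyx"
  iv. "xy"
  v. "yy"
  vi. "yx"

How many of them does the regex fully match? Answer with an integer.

i. "" → match
ii. "yxyyx" → match
iii. "yyxyx" → match
iv. "xy" → match
v. "yy" → no match
vi. "yx" → match
Total matched: 5

5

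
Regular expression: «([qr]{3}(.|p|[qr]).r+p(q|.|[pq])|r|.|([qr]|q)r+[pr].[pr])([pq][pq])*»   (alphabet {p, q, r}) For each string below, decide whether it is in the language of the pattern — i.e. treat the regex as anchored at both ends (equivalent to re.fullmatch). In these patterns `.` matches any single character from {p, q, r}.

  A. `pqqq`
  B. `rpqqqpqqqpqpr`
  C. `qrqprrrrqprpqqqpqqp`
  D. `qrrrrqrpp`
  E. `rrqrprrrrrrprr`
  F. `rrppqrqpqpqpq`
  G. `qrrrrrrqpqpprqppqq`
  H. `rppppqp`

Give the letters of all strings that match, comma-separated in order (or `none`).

A → no match
B → no match
C → no match
D → match
E → no match
F → no match
G → no match
H → match

D, H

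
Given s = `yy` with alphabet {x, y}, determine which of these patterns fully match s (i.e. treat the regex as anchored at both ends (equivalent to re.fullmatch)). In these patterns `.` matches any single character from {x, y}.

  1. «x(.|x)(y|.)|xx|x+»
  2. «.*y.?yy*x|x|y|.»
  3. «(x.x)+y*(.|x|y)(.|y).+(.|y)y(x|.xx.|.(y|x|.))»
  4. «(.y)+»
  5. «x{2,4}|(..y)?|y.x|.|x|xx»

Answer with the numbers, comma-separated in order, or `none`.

4

1 → no match
2 → no match
3 → no match — must start with `x`
4 → match
5 → no match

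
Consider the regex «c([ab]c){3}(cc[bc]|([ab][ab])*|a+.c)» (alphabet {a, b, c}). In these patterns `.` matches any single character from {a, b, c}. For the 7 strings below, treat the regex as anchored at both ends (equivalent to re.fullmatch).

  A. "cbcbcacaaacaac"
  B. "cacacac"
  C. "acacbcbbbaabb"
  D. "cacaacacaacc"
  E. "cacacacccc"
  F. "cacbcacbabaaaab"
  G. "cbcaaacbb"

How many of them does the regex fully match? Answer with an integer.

A → no match
B → match
C → no match — must start with "c"
D → no match
E → match
F → match
G → no match
Total matched: 3

3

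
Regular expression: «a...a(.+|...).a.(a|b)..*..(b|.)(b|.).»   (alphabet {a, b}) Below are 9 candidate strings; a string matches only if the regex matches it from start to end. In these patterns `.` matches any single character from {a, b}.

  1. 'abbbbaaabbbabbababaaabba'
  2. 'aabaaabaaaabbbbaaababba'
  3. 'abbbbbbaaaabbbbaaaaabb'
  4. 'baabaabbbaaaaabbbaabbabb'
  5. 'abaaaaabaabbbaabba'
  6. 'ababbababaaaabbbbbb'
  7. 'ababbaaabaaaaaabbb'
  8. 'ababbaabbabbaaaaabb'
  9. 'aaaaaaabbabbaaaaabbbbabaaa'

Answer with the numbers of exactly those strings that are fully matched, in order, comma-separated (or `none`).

2, 5, 9

1 → no match
2 → match
3 → no match
4 → no match — must start with 'a'
5 → match
6 → no match
7 → no match
8 → no match
9 → match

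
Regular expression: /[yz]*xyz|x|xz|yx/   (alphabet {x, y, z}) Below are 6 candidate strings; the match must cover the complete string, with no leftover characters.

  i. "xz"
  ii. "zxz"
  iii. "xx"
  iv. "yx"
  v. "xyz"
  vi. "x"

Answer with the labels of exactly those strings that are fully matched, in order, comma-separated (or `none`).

i, iv, v, vi

i → match
ii → no match
iii → no match
iv → match
v → match
vi → match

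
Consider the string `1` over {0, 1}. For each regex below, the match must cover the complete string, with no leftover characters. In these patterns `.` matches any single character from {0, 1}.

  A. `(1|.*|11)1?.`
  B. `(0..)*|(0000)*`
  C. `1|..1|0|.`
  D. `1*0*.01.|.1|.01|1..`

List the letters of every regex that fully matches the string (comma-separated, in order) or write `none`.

A → match
B → no match
C → match
D → no match

A, C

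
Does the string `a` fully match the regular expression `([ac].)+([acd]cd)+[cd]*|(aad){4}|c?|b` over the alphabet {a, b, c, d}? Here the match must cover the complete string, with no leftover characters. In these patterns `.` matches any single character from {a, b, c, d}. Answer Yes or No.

No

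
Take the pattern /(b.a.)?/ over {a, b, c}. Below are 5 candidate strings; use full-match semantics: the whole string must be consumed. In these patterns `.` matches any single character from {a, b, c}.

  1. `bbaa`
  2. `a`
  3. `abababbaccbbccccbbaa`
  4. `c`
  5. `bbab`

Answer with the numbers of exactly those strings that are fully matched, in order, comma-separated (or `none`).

1, 5

1 → match
2 → no match
3 → no match
4 → no match
5 → match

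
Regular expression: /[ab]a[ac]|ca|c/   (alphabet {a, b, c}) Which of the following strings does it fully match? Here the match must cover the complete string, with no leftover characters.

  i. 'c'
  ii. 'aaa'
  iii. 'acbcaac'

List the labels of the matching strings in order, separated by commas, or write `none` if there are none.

i, ii

i → match
ii → match
iii → no match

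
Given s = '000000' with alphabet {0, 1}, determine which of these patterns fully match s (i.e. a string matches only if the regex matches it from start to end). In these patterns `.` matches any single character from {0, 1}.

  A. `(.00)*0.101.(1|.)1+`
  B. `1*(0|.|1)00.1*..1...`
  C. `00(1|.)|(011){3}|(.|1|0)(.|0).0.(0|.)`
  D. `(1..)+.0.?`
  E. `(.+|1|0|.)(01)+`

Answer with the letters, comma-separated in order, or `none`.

A → no match — must end with '1'
B → no match
C → match
D → no match — must start with '1'
E → no match — must end with '01'

C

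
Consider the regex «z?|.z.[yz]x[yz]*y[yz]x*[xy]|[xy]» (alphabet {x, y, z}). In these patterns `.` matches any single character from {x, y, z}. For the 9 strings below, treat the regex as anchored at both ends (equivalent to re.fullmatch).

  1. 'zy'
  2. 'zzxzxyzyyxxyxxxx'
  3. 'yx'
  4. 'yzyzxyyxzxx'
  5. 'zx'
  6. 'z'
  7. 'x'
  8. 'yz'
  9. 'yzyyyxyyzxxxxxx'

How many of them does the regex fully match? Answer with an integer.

1. 'zy' → no match
2 → no match
3. 'yx' → no match
4. 'yzyzxyyxzxx' → no match
5. 'zx' → no match
6. 'z' → match
7. 'x' → match
8. 'yz' → no match
9 → no match
Total matched: 2

2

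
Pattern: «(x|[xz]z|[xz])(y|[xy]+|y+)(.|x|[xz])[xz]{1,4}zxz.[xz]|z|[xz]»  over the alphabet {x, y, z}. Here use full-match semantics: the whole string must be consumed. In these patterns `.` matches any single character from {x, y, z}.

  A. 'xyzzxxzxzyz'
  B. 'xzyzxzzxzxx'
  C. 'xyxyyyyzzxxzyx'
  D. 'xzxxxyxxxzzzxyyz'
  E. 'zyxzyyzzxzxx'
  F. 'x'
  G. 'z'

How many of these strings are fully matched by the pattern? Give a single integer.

4

A → match
B → match
C → no match
D → no match
E → no match
F → match
G → match
Total matched: 4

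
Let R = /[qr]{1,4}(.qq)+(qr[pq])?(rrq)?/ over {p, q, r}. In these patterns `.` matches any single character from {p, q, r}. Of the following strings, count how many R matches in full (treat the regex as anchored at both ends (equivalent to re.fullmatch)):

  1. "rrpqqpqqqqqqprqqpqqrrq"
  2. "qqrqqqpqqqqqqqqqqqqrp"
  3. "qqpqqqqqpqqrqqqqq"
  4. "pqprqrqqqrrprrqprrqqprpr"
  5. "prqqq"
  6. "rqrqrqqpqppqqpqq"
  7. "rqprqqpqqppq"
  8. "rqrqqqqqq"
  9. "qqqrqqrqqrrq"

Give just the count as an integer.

4

1 → no match
2 → match
3 → match
4 → no match
5 → no match
6 → no match
7 → no match
8 → match
9 → match
Total matched: 4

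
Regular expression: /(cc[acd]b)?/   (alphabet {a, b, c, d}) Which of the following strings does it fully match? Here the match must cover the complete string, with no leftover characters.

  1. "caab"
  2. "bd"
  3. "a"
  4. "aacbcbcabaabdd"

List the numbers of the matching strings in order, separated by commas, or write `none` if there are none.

1 → no match
2 → no match
3 → no match
4 → no match

none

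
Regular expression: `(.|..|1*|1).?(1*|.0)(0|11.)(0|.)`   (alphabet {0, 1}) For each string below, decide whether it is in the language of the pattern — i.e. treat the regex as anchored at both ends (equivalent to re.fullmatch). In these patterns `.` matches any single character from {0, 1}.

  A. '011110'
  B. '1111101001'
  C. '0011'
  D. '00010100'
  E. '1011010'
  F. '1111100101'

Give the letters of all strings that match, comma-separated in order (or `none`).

A → match
B → match
C → no match
D → no match
E → no match
F → no match

A, B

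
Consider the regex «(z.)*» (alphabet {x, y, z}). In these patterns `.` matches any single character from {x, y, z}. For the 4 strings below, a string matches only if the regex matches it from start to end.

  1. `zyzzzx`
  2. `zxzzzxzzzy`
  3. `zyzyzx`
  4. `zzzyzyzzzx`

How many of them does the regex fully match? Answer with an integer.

1. `zyzzzx` → match
2. `zxzzzxzzzy` → match
3. `zyzyzx` → match
4. `zzzyzyzzzx` → match
Total matched: 4

4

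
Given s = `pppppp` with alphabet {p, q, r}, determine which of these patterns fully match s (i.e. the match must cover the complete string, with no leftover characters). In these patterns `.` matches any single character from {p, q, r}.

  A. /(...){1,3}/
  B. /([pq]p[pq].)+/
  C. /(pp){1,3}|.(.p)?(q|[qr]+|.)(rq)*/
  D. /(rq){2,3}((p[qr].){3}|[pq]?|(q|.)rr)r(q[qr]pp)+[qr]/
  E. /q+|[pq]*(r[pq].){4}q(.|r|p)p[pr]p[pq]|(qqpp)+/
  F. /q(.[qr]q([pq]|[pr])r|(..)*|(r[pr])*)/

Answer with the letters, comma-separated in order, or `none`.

A → match
B → no match
C → match
D → no match — must start with `rq`
E → no match
F → no match — must start with `q`

A, C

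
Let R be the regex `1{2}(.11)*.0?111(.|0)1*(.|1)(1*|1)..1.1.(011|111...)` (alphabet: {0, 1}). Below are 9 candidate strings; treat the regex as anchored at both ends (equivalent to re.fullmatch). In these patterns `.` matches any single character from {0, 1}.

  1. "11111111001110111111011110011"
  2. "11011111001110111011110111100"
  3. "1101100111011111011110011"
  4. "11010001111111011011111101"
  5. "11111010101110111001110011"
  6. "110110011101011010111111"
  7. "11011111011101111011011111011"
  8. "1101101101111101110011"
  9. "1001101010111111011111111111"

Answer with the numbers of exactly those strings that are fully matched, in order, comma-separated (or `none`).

1, 2, 3, 6, 7

1 → match
2 → match
3 → match
4 → no match
5 → no match
6 → match
7 → match
8 → no match
9 → no match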